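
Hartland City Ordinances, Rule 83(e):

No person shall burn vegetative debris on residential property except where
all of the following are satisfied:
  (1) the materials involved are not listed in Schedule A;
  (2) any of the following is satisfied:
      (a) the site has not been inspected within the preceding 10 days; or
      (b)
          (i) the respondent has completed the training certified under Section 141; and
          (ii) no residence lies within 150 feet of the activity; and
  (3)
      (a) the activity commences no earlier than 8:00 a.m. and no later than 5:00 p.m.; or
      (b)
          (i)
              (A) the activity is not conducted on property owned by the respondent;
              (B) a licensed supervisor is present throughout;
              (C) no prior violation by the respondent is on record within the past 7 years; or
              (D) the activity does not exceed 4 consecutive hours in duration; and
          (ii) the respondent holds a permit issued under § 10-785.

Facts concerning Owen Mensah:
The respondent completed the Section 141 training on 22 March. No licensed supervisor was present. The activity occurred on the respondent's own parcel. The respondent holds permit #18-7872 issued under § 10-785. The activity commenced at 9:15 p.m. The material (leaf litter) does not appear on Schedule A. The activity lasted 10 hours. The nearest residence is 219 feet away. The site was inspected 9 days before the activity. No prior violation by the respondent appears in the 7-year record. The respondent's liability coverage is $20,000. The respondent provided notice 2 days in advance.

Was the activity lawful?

(1) not (Schedule A material) — holds.
(a) not (site inspected) — not satisfied.
(i) training certified — satisfied.
(ii) no residence in 150 ft — satisfied.
(b): T AND T → true.
So (2) is satisfied (F OR T).
(a) start within hours — not satisfied.
(A) not (own property) — not satisfied.
(B) supervisor present — not satisfied.
(C) no prior violation — satisfied.
(D) ≤ 4 hrs duration — not satisfied.
So (i) is satisfied (F OR F OR T OR F).
(ii) holds permit — met.
(b) = T AND T = true.
(3) = F OR T = true.
Overall = T AND T AND T = true.

Yes — lawful.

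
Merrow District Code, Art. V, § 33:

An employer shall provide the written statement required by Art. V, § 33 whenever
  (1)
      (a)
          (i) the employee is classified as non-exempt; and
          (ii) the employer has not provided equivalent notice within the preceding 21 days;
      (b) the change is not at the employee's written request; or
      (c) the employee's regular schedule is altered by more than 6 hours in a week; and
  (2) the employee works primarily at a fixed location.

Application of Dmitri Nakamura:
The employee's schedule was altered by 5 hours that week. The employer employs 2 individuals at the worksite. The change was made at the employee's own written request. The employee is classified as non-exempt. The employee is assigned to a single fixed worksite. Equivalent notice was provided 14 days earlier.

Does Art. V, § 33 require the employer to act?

(i) non-exempt — holds.
(ii) no recent notice — fails.
(a): T AND F → false.
(b) not employee-requested — fails.
(c) schedule shift > 6h — not met.
(1) = F OR F OR F = false.
(2) fixed location — holds.
So Overall is not satisfied (F AND T).

No — not required.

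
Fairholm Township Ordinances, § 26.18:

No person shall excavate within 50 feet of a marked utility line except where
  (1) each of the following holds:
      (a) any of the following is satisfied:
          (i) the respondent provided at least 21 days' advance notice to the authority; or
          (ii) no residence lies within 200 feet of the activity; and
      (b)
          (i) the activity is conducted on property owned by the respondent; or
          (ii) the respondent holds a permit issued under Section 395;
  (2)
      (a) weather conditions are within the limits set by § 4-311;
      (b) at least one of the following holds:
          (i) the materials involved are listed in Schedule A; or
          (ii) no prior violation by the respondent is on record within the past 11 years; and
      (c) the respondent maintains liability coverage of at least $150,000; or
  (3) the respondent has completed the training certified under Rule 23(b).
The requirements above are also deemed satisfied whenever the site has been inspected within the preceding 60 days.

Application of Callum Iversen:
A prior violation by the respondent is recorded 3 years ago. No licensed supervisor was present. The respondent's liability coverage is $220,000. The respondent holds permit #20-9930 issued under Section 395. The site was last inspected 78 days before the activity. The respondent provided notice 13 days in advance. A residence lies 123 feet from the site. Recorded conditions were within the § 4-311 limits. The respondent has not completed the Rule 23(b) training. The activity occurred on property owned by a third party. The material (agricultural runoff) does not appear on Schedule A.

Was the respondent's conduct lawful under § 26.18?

No — unlawful.

(i) ≥21 days' notice — fails.
(ii) no residence in 200 ft — not satisfied.
(a) = F OR F = false.
(i) own property — fails.
(ii) holds permit — satisfied.
So (b) is satisfied (F OR T).
So (1) is not satisfied (F AND T).
(a) weather ok — met.
(i) Schedule A material — not satisfied.
(ii) no prior violation — not met.
(b): F OR F → false.
(c) coverage ≥ $150,000 — holds.
So (2) is not satisfied (T AND F AND T).
(3) training certified — not satisfied.
Overall = F OR F OR F = false.
Exception (site inspected) — not satisfied.
Result: main false OR exception false → false.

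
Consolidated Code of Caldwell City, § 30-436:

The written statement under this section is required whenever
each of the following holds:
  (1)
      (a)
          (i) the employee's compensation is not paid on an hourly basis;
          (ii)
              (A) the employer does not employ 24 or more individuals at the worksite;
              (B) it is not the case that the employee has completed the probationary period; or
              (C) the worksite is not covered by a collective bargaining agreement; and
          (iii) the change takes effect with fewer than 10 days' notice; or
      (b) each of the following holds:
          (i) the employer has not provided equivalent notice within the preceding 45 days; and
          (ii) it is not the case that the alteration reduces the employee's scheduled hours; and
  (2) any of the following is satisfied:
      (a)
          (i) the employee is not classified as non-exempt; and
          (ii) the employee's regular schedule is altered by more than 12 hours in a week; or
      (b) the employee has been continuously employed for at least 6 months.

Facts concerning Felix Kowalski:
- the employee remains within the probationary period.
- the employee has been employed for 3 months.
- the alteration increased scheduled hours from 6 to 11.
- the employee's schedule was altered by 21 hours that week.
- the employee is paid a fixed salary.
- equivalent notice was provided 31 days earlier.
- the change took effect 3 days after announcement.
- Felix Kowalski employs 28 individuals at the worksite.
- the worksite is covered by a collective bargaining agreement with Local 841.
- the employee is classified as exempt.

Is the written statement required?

Yes — required.

(i) not (hourly-paid) — met.
(A) not (≥ 24 at site) — not met.
(B) not (past probation) — holds.
(C) no CBA — not met.
So (ii) is satisfied (F OR T OR F).
(iii) < 10 days' notice — satisfied.
(a): T AND T AND T → true.
(i) no recent notice — not met.
(ii) not (hours reduced) — satisfied.
(b) = F AND T = false.
So (1) is satisfied (T OR F).
(i) not (non-exempt) — holds.
(ii) schedule shift > 12h — satisfied.
So (a) is satisfied (T AND T).
(b) tenure ≥ 6 mo. — fails.
So (2) is satisfied (T OR F).
Overall: T AND T → true.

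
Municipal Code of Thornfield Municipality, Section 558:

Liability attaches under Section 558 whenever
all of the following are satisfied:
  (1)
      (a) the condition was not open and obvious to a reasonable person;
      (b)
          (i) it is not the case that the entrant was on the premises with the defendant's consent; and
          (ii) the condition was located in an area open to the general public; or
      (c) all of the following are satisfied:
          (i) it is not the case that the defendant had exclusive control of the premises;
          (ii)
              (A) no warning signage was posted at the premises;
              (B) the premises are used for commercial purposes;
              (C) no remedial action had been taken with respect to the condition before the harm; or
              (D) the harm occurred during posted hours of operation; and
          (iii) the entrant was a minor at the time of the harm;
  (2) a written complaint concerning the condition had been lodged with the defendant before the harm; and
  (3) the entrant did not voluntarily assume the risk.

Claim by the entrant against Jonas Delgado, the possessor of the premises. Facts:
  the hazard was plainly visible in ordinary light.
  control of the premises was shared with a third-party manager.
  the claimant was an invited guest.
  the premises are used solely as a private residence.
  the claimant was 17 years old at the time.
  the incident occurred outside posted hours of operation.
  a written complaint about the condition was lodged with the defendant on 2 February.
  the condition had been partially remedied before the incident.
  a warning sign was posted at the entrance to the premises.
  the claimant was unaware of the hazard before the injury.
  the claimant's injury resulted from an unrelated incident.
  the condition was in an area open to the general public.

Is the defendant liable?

No — not liable.

(a) not open/obvious — not met.
(i) not (consent to enter) — fails.
(ii) public area — met.
(b) = F AND T = false.
(i) not (exclusive control) — met.
(A) no signage posted — not satisfied.
(B) commercial use — not satisfied.
(C) no remedial action — not satisfied.
(D) during posted hours — not met.
So (ii) is not satisfied (F OR F OR F OR F).
(iii) entrant a minor — met.
So (c) is not satisfied (T AND F AND T).
(1) = F OR F OR F = false.
(2) complaint lodged — met.
(3) no assumed risk — holds.
Overall = F AND T AND T = false.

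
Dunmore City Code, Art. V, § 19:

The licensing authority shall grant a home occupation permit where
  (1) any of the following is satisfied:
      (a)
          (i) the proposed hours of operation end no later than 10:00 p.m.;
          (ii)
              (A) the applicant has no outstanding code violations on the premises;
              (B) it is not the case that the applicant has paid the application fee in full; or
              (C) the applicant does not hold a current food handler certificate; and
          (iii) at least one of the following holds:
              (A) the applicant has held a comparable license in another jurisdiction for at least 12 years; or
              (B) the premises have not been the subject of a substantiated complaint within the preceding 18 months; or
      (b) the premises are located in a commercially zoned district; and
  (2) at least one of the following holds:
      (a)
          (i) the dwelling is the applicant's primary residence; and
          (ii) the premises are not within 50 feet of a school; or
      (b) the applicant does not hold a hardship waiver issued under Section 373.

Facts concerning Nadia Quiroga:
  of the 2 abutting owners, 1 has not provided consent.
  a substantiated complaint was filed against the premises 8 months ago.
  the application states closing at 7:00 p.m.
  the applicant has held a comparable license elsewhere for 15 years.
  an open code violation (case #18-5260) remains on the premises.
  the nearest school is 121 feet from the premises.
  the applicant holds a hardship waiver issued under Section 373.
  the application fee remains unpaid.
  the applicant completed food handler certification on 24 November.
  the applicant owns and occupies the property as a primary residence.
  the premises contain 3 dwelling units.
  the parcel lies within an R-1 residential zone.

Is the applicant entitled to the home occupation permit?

Yes — granted.

(i) closes by 10 p.m. — holds.
(A) no code violations — fails.
(B) not (fee paid) — holds.
(C) not (food handler cert.) — not met.
(ii) = F OR T OR F = true.
(A) prior license ≥ 12 yr — satisfied.
(B) no complaint in 18 mo. — fails.
(iii) = T OR F = true.
(a): T AND T AND T → true.
(b) commercially zoned — fails.
(1) = T OR F = true.
(i) primary residence — met.
(ii) ≥50 ft from school — holds.
(a) = T AND T = true.
(b) not (hardship waiver) — not satisfied.
(2) = T OR F = true.
Overall: T AND T → true.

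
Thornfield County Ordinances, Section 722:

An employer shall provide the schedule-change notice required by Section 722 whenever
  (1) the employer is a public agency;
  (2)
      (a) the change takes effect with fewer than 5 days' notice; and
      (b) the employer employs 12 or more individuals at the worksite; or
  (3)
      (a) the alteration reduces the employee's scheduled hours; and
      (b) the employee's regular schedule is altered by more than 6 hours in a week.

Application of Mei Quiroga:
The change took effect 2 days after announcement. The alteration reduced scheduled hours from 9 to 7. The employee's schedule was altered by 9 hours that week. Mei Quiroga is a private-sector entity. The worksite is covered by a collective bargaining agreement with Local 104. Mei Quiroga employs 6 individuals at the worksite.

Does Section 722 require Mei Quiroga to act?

(1) public agency — not met.
(a) < 5 days' notice — holds.
(b) ≥ 12 at site — not met.
So (2) is not satisfied (T AND F).
(a) hours reduced — holds.
(b) schedule shift > 6h — holds.
(3) = T AND T = true.
Overall = F OR F OR T = true.

Yes — required.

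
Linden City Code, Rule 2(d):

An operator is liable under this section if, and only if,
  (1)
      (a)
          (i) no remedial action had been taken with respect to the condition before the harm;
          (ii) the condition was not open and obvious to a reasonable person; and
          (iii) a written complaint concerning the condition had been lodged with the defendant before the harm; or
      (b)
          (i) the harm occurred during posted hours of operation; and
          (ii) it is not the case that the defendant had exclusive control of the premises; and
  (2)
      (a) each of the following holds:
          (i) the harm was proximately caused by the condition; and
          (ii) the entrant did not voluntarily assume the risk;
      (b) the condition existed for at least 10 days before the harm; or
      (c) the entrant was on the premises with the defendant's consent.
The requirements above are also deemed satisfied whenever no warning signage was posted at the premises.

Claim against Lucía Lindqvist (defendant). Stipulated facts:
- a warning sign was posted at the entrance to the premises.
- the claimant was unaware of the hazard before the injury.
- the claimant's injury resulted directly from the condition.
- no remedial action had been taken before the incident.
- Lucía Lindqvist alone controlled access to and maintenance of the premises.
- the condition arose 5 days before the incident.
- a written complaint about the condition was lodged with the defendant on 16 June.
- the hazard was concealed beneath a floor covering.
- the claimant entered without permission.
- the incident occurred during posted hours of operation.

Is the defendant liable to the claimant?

(i) no remedial action — met.
(ii) not open/obvious — satisfied.
(iii) complaint lodged — satisfied.
(a) = T AND T AND T = true.
(i) during posted hours — met.
(ii) not (exclusive control) — not met.
So (b) is not satisfied (T AND F).
(1) = T OR F = true.
(i) proximate cause — satisfied.
(ii) no assumed risk — satisfied.
(a): T AND T → true.
(b) condition ≥10 days old — not satisfied.
(c) consent to enter — not met.
So (2) is satisfied (T OR F OR F).
So Overall is satisfied (T AND T).
Exception (no signage posted) — not satisfied.
Result: main true OR exception false → true.

Yes — liable.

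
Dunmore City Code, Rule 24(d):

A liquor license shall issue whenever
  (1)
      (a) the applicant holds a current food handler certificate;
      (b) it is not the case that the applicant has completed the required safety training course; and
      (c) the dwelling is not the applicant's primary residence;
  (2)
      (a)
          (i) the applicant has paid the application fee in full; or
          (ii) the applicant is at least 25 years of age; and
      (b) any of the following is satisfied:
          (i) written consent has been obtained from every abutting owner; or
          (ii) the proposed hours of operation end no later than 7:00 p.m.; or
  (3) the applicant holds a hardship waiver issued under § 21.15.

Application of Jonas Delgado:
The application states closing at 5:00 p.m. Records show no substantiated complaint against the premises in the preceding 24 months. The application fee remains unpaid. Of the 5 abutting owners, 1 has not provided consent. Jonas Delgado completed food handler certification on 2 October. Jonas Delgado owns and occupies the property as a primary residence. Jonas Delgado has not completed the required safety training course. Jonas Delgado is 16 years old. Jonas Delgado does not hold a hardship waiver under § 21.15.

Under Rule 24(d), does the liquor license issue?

No — denied.

(a) food handler cert. — holds.
(b) not (safety training) — holds.
(c) not (primary residence) — not satisfied.
(1) = T AND T AND F = false.
(i) fee paid — not satisfied.
(ii) age ≥ 25 — fails.
So (a) is not satisfied (F OR F).
(i) all abutters consent — fails.
(ii) closes by 7 p.m. — holds.
So (b) is satisfied (F OR T).
(2) = F AND T = false.
(3) hardship waiver — not met.
So Overall is not satisfied (F OR F OR F).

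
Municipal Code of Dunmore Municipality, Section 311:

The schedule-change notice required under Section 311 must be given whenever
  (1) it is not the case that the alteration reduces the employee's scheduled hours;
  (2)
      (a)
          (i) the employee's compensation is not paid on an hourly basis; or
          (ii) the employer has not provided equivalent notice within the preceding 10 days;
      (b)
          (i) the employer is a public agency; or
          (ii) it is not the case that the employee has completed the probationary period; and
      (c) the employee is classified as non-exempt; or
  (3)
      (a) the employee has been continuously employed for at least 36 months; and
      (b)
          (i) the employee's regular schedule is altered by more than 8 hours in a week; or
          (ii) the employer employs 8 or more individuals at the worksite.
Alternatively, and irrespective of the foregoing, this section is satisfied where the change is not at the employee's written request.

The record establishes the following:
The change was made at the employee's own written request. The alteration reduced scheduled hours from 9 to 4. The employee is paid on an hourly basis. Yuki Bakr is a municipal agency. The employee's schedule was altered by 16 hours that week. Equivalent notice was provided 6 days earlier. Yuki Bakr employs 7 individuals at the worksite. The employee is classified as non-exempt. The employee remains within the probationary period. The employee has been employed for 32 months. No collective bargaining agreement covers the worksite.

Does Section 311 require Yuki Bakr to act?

No — not required.

(1) not (hours reduced) — not satisfied.
(i) not (hourly-paid) — not met.
(ii) no recent notice — fails.
(a) = F OR F = false.
(i) public agency — satisfied.
(ii) not (past probation) — met.
(b): T OR T → true.
(c) non-exempt — satisfied.
So (2) is not satisfied (F AND T AND T).
(a) tenure ≥ 36 mo. — not met.
(i) schedule shift > 8h — satisfied.
(ii) ≥ 8 at site — not met.
(b) = T OR F = true.
(3): F AND T → false.
Overall: F OR F OR F → false.
Exception (not employee-requested) — not satisfied.
Result: main false OR exception false → false.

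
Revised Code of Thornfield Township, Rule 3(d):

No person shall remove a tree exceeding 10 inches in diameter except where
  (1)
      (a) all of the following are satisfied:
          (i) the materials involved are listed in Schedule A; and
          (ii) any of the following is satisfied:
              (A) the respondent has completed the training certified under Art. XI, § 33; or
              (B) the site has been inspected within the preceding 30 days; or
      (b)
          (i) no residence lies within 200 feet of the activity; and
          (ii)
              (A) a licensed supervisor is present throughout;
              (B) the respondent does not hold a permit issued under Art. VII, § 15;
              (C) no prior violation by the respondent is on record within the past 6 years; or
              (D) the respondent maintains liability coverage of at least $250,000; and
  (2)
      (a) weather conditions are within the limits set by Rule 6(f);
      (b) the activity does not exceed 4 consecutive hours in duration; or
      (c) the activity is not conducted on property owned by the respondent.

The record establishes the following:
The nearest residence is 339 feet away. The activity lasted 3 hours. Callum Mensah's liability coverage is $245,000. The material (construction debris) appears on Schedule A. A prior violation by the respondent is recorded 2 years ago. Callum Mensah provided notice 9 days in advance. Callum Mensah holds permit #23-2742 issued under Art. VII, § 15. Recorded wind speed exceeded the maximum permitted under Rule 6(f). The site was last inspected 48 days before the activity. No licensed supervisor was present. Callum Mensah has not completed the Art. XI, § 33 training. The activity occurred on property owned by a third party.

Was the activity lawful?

(i) Schedule A material — holds.
(A) training certified — fails.
(B) site inspected — not met.
So (ii) is not satisfied (F OR F).
So (a) is not satisfied (T AND F).
(i) no residence in 200 ft — met.
(A) supervisor present — fails.
(B) not (holds permit) — fails.
(C) no prior violation — fails.
(D) coverage ≥ $250,000 — not met.
So (ii) is not satisfied (F OR F OR F OR F).
So (b) is not satisfied (T AND F).
(1) = F OR F = false.
(a) weather ok — not satisfied.
(b) ≤ 4 hrs duration — holds.
(c) not (own property) — met.
(2) = F OR T OR T = true.
Overall = F AND T = false.

No — unlawful.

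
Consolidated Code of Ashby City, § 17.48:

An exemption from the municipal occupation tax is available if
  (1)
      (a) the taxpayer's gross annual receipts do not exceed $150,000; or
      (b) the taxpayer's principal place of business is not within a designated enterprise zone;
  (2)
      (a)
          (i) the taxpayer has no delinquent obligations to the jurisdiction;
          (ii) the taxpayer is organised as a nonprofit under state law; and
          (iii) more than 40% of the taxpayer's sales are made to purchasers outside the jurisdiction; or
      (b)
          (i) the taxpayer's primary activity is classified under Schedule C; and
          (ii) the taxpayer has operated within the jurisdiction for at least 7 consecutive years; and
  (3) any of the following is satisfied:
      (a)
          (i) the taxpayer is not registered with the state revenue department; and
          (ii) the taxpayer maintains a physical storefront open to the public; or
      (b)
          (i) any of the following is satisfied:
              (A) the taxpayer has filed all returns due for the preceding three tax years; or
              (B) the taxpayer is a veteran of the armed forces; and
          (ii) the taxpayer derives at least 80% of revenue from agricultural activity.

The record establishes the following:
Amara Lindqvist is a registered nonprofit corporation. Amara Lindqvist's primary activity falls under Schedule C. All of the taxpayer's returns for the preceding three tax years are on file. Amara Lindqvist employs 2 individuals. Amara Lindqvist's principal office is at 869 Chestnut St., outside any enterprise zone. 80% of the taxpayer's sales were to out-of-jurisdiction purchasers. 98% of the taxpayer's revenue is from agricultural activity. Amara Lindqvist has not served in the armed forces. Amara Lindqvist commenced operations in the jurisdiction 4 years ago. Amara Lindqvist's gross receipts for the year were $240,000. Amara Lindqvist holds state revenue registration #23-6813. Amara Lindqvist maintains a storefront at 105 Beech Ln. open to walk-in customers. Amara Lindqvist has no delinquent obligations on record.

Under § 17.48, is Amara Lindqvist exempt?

(a) receipts ≤ $150,000 — not met.
(b) not (in enterprise zone) — holds.
(1) = F OR T = true.
(i) no delinquency — satisfied.
(ii) nonprofit — satisfied.
(iii) >40% out-of-jur. sales — met.
(a) = T AND T AND T = true.
(i) Schedule C activity — met.
(ii) ≥ 7 yrs in jurisdiction — not satisfied.
(b) = T AND F = false.
(2): T OR F → true.
(i) not (state-registered) — not met.
(ii) has storefront — satisfied.
(a): F AND T → false.
(A) returns current — holds.
(B) veteran — not met.
(i) = T OR F = true.
(ii) ≥80% agricultural — met.
So (b) is satisfied (T AND T).
(3) = F OR T = true.
Overall: T AND T AND T → true.

Yes — exempt.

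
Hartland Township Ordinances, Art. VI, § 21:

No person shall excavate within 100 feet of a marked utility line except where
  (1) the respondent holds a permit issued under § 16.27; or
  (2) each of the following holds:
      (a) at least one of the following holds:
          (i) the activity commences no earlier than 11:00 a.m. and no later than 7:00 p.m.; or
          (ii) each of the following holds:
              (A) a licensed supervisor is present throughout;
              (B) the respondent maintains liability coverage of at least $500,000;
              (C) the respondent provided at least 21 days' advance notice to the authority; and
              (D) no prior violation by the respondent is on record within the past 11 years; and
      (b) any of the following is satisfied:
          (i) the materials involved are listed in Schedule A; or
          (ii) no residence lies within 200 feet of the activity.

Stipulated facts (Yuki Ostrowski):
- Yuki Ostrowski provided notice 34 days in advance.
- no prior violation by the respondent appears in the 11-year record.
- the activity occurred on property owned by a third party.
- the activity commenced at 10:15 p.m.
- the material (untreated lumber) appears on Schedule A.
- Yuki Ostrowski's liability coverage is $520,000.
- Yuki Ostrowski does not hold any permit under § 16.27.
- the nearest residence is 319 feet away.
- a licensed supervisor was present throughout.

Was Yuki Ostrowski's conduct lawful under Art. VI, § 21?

(1) holds permit — not satisfied.
(i) start within hours — fails.
(A) supervisor present — holds.
(B) coverage ≥ $500,000 — met.
(C) ≥21 days' notice — met.
(D) no prior violation — met.
So (ii) is satisfied (T AND T AND T AND T).
So (a) is satisfied (F OR T).
(i) Schedule A material — satisfied.
(ii) no residence in 200 ft — satisfied.
So (b) is satisfied (T OR T).
(2): T AND T → true.
Overall: F OR T → true.

Yes — lawful.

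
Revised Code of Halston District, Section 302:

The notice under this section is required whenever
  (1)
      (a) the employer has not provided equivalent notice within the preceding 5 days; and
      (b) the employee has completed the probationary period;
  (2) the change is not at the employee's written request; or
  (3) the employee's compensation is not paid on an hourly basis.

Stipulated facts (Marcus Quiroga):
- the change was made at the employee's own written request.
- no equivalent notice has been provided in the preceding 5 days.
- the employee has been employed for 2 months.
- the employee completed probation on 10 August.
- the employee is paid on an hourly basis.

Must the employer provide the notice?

Yes — required.

(a) no recent notice — holds.
(b) past probation — satisfied.
(1) = T AND T = true.
(2) not employee-requested — fails.
(3) not (hourly-paid) — fails.
Overall: T OR F OR F → true.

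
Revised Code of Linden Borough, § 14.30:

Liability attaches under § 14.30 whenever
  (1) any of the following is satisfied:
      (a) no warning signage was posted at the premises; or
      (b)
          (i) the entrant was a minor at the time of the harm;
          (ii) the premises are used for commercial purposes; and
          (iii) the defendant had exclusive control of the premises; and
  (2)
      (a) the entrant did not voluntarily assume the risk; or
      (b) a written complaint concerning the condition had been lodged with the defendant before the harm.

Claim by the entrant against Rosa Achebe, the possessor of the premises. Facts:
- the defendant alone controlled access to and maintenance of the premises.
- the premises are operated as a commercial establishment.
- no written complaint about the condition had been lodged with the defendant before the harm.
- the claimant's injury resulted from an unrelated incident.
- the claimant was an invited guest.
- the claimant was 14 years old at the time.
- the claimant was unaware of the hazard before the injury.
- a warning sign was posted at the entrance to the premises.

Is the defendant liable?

(a) no signage posted — not met.
(i) entrant a minor — holds.
(ii) commercial use — met.
(iii) exclusive control — holds.
(b) = T AND T AND T = true.
So (1) is satisfied (F OR T).
(a) no assumed risk — met.
(b) complaint lodged — not satisfied.
So (2) is satisfied (T OR F).
Overall = T AND T = true.

Yes — liable.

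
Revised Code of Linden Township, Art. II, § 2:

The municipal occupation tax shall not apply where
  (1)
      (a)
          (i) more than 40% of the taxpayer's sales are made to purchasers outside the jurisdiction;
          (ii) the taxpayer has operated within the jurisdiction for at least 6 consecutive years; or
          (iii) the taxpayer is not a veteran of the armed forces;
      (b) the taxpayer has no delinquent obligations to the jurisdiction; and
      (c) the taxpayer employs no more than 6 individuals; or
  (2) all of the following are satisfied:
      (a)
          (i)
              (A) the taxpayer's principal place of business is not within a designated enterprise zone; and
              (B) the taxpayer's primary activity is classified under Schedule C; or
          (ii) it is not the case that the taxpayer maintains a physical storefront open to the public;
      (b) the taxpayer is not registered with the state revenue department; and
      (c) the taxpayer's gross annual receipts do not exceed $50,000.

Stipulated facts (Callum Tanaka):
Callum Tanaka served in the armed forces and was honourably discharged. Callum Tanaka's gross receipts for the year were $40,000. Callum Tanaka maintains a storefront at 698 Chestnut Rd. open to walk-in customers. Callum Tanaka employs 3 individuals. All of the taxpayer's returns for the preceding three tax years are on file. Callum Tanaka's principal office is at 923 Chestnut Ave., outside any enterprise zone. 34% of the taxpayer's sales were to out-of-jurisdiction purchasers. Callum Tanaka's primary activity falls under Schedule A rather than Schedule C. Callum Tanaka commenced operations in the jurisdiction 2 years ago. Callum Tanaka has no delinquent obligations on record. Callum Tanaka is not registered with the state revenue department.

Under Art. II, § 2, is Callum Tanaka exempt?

(i) >40% out-of-jur. sales — not satisfied.
(ii) ≥ 6 yrs in jurisdiction — not satisfied.
(iii) not (veteran) — not satisfied.
So (a) is not satisfied (F OR F OR F).
(b) no delinquency — holds.
(c) ≤ 6 employees — met.
(1): F AND T AND T → false.
(A) not (in enterprise zone) — met.
(B) Schedule C activity — fails.
So (i) is not satisfied (T AND F).
(ii) not (has storefront) — not satisfied.
So (a) is not satisfied (F OR F).
(b) not (state-registered) — satisfied.
(c) receipts ≤ $50,000 — met.
(2): F AND T AND T → false.
Overall = F OR F = false.

No — not exempt.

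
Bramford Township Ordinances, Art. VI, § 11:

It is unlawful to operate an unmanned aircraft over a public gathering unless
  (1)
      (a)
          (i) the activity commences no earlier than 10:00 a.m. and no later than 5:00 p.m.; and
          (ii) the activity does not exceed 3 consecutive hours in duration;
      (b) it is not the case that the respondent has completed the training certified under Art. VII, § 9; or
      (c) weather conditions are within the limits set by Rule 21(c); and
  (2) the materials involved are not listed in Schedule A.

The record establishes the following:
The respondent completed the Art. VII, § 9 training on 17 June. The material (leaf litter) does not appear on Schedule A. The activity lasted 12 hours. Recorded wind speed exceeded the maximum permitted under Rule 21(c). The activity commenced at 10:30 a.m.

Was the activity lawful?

No — unlawful.

(i) start within hours — satisfied.
(ii) ≤ 3 hrs duration — not met.
(a): T AND F → false.
(b) not (training certified) — fails.
(c) weather ok — not satisfied.
(1): F OR F OR F → false.
(2) not (Schedule A material) — satisfied.
So Overall is not satisfied (F AND T).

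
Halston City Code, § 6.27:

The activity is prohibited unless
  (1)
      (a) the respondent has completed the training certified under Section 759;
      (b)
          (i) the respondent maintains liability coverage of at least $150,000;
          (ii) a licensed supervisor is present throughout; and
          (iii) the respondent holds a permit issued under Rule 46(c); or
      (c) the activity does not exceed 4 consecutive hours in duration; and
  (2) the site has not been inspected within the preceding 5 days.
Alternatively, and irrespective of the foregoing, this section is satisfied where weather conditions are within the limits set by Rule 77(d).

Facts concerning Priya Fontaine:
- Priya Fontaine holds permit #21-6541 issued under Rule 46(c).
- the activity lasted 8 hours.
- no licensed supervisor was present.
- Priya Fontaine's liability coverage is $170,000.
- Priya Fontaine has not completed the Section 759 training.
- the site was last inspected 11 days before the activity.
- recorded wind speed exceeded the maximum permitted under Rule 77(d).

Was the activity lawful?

(a) training certified — not satisfied.
(i) coverage ≥ $150,000 — satisfied.
(ii) supervisor present — fails.
(iii) holds permit — holds.
So (b) is not satisfied (T AND F AND T).
(c) ≤ 4 hrs duration — not met.
So (1) is not satisfied (F OR F OR F).
(2) not (site inspected) — met.
Overall: F AND T → false.
Exception (weather ok) — not satisfied.
Result: main false OR exception false → false.

No — unlawful.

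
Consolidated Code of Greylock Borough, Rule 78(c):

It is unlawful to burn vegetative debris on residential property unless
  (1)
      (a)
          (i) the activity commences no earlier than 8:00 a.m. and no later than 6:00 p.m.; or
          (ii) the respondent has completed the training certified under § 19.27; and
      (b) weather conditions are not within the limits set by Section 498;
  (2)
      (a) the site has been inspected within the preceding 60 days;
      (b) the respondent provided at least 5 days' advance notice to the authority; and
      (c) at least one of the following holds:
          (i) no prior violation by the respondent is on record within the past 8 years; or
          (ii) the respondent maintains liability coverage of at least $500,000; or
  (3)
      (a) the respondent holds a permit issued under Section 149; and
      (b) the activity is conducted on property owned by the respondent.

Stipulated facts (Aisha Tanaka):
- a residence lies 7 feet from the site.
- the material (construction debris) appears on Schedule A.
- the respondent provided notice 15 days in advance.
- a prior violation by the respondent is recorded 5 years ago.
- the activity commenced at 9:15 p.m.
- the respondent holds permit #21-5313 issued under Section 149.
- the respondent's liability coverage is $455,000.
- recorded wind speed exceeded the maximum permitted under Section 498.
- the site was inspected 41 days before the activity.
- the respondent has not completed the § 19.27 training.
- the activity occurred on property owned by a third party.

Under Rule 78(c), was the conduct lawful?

(i) start within hours — not satisfied.
(ii) training certified — not satisfied.
(a): F OR F → false.
(b) not (weather ok) — met.
(1): F AND T → false.
(a) site inspected — satisfied.
(b) ≥5 days' notice — satisfied.
(i) no prior violation — not met.
(ii) coverage ≥ $500,000 — not satisfied.
(c): F OR F → false.
(2): T AND T AND F → false.
(a) holds permit — satisfied.
(b) own property — not met.
(3): T AND F → false.
So Overall is not satisfied (F OR F OR F).

No — unlawful.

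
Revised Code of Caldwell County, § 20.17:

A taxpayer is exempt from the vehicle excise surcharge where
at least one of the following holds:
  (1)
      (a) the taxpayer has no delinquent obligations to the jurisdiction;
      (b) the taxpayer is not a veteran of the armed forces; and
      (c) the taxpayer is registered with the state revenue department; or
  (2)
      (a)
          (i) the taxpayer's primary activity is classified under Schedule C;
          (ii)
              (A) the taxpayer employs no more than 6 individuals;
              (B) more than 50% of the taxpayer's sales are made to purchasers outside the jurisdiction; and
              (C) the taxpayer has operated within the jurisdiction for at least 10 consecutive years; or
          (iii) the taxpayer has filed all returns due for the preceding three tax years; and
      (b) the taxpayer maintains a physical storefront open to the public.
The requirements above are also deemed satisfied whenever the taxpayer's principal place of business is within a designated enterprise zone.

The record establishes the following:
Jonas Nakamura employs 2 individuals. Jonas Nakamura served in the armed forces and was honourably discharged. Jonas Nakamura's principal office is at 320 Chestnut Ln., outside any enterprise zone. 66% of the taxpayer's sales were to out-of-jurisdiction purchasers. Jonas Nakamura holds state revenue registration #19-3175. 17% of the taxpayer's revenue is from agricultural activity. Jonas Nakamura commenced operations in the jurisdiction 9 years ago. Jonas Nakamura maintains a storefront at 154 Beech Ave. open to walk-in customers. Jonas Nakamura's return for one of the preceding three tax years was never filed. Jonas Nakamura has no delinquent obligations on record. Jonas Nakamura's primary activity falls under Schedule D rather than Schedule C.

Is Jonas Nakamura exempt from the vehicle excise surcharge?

No — not exempt.

(a) no delinquency — satisfied.
(b) not (veteran) — not satisfied.
(c) state-registered — met.
(1): T AND F AND T → false.
(i) Schedule C activity — not met.
(A) ≤ 6 employees — met.
(B) >50% out-of-jur. sales — holds.
(C) ≥ 10 yrs in jurisdiction — not satisfied.
(ii): T AND T AND F → false.
(iii) returns current — not satisfied.
(a) = F OR F OR F = false.
(b) has storefront — met.
(2) = F AND T = false.
Overall: F OR F → false.
Exception (in enterprise zone) — not satisfied.
Result: main false OR exception false → false.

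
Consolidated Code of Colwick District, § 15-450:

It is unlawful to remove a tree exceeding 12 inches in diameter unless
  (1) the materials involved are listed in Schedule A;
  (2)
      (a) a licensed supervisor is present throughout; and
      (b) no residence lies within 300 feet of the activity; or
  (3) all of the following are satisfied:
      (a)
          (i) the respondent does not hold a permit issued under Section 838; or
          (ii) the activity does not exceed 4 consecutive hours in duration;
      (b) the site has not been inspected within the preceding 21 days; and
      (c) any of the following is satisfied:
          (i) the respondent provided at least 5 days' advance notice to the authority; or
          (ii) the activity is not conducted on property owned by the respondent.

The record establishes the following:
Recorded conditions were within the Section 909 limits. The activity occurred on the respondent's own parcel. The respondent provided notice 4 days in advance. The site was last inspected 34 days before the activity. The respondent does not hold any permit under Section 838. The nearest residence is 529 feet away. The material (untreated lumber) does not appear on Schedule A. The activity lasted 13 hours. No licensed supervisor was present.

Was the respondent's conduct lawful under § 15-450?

(1) Schedule A material — not satisfied.
(a) supervisor present — not satisfied.
(b) no residence in 300 ft — holds.
(2) = F AND T = false.
(i) not (holds permit) — satisfied.
(ii) ≤ 4 hrs duration — not met.
So (a) is satisfied (T OR F).
(b) not (site inspected) — met.
(i) ≥5 days' notice — fails.
(ii) not (own property) — not satisfied.
So (c) is not satisfied (F OR F).
(3) = T AND T AND F = false.
Overall = F OR F OR F = false.

No — unlawful.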